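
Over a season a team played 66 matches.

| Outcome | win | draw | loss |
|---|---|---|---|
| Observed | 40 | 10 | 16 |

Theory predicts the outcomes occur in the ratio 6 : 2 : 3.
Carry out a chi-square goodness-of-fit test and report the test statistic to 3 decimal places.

1.000

Ratio total = 11. Expected counts: 66×6/11 = 36, 66×2/11 = 12, 66×3/11 = 18.
χ² = (40−36)²/36 + (10−12)²/12 + (16−18)²/18
   = 0.4444 + 0.3333 + 0.2222
Sum = 1.000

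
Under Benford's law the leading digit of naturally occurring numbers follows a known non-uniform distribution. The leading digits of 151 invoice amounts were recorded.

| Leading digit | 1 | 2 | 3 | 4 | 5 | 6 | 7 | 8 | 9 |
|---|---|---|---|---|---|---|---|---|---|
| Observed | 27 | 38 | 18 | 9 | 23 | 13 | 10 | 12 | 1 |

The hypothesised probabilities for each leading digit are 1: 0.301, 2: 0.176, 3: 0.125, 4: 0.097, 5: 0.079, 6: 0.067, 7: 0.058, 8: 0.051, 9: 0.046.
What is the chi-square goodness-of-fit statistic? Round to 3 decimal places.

Expected counts E_i = n·p_i: 151×0.301 = 45.451, 151×0.176 = 26.576, 151×0.125 = 18.875, 151×0.097 = 14.647, 151×0.079 = 11.929, 151×0.067 = 10.117, 151×0.058 = 8.758, 151×0.051 = 7.701, 151×0.046 = 6.946.
cat         O        E   (O−E)²/E
1          27   45.451     7.4903
2          38   26.576     4.9107
3          18   18.875     0.0406
4           9   14.647     2.1771
5          23   11.929    10.2747
6          13   10.117     0.8216
7          10    8.758     0.1761
8          12    7.701     2.3999
9           1    6.946     5.0900
Sum = 33.381

33.381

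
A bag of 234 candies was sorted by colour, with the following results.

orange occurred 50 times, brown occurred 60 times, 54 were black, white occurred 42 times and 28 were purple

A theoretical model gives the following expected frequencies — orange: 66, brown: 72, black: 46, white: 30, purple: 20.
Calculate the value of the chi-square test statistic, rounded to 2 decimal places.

15.27

cat         O        E   (O−E)²/E
orange     50       66      3.879
brown      60       72      2.000
black      54       46      1.391
white      42       30      4.800
purple     28       20      3.200
Sum = 15.27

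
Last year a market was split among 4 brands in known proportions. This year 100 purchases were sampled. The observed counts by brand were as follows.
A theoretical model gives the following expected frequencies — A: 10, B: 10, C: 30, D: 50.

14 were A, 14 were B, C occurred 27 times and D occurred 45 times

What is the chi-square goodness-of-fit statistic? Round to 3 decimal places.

4.000

χ² = (14−10)²/10 + (14−10)²/10 + (27−30)²/30 + (45−50)²/50
   = 1.6000 + 1.6000 + 0.3000 + 0.5000
Sum = 4.000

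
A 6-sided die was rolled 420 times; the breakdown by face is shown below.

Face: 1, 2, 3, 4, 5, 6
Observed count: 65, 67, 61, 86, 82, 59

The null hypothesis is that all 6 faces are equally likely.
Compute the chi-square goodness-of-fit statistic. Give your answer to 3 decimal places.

9.086

Under H₀ each category has probability 1/6, so each expected count is 420/6 = 70.
1: (65 − 70)²/70 = 25/70 = 0.3571
2: (67 − 70)²/70 = 9/70 = 0.1286
3: (61 − 70)²/70 = 81/70 = 1.1571
4: (86 − 70)²/70 = 256/70 = 3.6571
5: (82 − 70)²/70 = 144/70 = 2.0571
6: (59 − 70)²/70 = 121/70 = 1.7286
Sum = 9.086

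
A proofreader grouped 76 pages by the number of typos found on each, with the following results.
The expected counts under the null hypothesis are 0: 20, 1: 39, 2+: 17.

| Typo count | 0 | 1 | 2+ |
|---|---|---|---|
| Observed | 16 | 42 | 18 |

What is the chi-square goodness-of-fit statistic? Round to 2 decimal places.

1.09

cat         O        E   (O−E)²/E
0          16       20      0.800
1          42       39      0.231
2+         18       17      0.059
Sum = 1.09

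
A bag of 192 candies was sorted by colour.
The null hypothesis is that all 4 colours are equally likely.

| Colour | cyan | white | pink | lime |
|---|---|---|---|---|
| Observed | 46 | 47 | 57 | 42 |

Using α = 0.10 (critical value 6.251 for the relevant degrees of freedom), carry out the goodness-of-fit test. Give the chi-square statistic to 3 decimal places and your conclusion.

Expected count for each of the 4 categories: 192/4 = 48.
χ² = (46−48)²/48 + (47−48)²/48 + (57−48)²/48 + (42−48)²/48
   = 0.0833 + 0.0208 + 1.6875 + 0.7500
Sum = 2.542
df = 3. Since 2.542 < 6.251, we do not reject H₀.

2.542; do not reject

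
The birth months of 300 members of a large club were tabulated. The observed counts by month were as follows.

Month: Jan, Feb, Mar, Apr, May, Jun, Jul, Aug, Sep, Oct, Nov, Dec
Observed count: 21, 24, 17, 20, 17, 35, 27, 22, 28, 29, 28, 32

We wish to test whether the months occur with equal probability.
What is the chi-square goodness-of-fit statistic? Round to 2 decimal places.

14.64

Under H₀ each category has probability 1/12, so each expected count is 300/12 = 25.
χ² = (21−25)²/25 + (24−25)²/25 + (17−25)²/25 + (20−25)²/25 + (17−25)²/25 + (35−25)²/25 + (27−25)²/25 + (22−25)²/25 + (28−25)²/25 + (29−25)²/25 + (28−25)²/25 + (32−25)²/25
   = 0.640 + 0.040 + 2.560 + 1.000 + 2.560 + 4.000 + 0.160 + 0.360 + 0.360 + 0.640 + 0.360 + 1.960
Sum = 14.64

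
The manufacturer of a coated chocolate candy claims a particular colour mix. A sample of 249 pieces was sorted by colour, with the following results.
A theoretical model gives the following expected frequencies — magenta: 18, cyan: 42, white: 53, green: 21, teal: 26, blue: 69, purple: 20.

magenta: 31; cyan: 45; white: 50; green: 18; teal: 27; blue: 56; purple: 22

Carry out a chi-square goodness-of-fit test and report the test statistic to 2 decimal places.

cat          O        E   (O−E)²/E
magenta     31       18      9.389
cyan        45       42      0.214
white       50       53      0.170
green       18       21      0.429
teal        27       26      0.038
blue        56       69      2.449
purple      22       20      0.200
Sum = 12.89

12.89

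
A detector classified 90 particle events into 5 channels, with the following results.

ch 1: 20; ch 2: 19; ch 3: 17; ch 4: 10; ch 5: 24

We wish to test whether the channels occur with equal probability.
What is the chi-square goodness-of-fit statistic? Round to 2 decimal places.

5.89

Expected count for each of the 5 categories: 90/5 = 18.
cat         O        E   (O−E)²/E
ch 1       20       18      0.222
ch 2       19       18      0.056
ch 3       17       18      0.056
ch 4       10       18      3.556
ch 5       24       18      2.000
Sum = 5.89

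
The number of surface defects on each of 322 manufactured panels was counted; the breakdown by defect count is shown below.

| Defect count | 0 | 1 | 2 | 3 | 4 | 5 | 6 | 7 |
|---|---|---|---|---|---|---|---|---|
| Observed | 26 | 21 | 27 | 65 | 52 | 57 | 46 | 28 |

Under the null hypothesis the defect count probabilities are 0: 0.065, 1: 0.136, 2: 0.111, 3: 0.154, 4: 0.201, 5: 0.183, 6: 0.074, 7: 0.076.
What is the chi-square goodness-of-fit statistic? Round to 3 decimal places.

Expected counts E_i = n·p_i: 322×0.065 = 20.93, 322×0.136 = 43.792, 322×0.111 = 35.742, 322×0.154 = 49.588, 322×0.201 = 64.722, 322×0.183 = 58.926, 322×0.074 = 23.828, 322×0.076 = 24.472.
χ² = (26−20.93)²/20.93 + (21−43.792)²/43.792 + (27−35.742)²/35.742 + (65−49.588)²/49.588 + (52−64.722)²/64.722 + (57−58.926)²/58.926 + (46−23.828)²/23.828 + (28−24.472)²/24.472
   = 1.2281 + 11.8623 + 2.1382 + 4.7901 + 2.5007 + 0.0630 + 20.6311 + 0.5086
Sum = 43.722

43.722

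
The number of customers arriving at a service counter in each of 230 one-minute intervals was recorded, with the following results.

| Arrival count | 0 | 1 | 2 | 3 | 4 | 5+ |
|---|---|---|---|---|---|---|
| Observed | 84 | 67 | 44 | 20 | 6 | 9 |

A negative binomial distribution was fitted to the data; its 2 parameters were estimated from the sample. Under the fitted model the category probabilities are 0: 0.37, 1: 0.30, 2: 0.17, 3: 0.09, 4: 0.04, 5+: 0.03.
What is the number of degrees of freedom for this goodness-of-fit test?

3

There are k = 6 categories and 2 parameters estimated from the data, so df = 6 − 1 − 2 = 3.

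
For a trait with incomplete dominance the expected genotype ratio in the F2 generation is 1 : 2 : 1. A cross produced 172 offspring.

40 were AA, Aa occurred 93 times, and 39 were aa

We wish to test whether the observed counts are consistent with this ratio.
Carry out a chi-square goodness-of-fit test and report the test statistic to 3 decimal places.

Ratio total = 4. Expected counts: 172×1/4 = 43, 172×2/4 = 86, 172×1/4 = 43.
cat         O        E   (O−E)²/E
AA         40       43     0.2093
Aa         93       86     0.5698
aa         39       43     0.3721
Sum = 1.151

1.151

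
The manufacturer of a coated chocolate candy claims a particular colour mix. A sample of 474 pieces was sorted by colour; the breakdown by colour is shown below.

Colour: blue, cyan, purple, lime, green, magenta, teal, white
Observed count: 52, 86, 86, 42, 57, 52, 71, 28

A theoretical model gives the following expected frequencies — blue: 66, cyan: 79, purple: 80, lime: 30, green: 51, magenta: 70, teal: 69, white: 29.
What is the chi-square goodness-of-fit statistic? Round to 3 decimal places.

14.267

χ² = (52−66)²/66 + (86−79)²/79 + (86−80)²/80 + (42−30)²/30 + (57−51)²/51 + (52−70)²/70 + (71−69)²/69 + (28−29)²/29
   = 2.9697 + 0.6203 + 0.4500 + 4.8000 + 0.7059 + 4.6286 + 0.0580 + 0.0345
Sum = 14.267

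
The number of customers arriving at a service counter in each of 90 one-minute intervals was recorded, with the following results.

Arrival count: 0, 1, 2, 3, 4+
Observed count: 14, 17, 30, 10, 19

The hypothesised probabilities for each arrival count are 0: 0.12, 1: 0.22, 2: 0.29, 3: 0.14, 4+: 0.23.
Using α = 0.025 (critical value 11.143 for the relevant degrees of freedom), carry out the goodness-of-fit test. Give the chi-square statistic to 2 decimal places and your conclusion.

2.60; do not reject

Expected counts E_i = n·p_i: 90×0.12 = 10.8, 90×0.22 = 19.8, 90×0.29 = 26.1, 90×0.14 = 12.6, 90×0.23 = 20.7.
cat         O        E   (O−E)²/E
0          14     10.8      0.948
1          17     19.8      0.396
2          30     26.1      0.583
3          10     12.6      0.537
4+         19     20.7      0.140
Sum = 2.60
df = 4. Since 2.60 < 11.143, we do not reject H₀.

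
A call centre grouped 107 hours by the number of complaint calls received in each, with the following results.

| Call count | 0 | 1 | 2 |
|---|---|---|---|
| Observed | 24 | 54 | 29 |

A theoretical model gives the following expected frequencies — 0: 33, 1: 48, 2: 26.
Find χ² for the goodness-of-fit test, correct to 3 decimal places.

3.551

cat         O        E   (O−E)²/E
0          24       33     2.4545
1          54       48     0.7500
2          29       26     0.3462
Sum = 3.551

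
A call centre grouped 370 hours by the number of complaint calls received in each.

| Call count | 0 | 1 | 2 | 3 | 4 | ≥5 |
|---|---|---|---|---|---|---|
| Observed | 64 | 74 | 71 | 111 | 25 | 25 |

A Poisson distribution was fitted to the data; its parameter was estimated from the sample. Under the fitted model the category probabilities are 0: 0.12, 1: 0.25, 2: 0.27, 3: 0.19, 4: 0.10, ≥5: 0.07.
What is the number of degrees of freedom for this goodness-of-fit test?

4

There are k = 6 categories and 1 parameter estimated from the data, so df = 6 − 1 − 1 = 4.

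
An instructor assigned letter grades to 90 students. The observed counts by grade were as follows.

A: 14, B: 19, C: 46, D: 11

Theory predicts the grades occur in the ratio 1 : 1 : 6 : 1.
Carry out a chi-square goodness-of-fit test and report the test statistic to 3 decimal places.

13.067

Ratio total = 9. Expected counts: 90×1/9 = 10, 90×1/9 = 10, 90×6/9 = 60, 90×1/9 = 10.
χ² = (14−10)²/10 + (19−10)²/10 + (46−60)²/60 + (11−10)²/10
   = 1.6000 + 8.1000 + 3.2667 + 0.1000
Sum = 13.067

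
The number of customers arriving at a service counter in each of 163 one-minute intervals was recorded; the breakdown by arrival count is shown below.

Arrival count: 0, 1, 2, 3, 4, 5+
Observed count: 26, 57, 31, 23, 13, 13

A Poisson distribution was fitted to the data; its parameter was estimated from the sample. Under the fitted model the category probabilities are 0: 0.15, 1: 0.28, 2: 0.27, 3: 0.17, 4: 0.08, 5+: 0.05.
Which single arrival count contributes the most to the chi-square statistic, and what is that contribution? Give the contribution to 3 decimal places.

Expected counts E_i = n·p_i: 163×0.15 = 24.45, 163×0.28 = 45.64, 163×0.27 = 44.01, 163×0.17 = 27.71, 163×0.08 = 13.04, 163×0.05 = 8.15.
χ² = (26−24.45)²/24.45 + (57−45.64)²/45.64 + (31−44.01)²/44.01 + (23−27.71)²/27.71 + (13−13.04)²/13.04 + (13−8.15)²/8.15
   = 0.0983 + 2.8276 + 3.8459 + 0.8006 + 0.0001 + 2.8862
The largest term is for 2: 3.846.

2, 3.846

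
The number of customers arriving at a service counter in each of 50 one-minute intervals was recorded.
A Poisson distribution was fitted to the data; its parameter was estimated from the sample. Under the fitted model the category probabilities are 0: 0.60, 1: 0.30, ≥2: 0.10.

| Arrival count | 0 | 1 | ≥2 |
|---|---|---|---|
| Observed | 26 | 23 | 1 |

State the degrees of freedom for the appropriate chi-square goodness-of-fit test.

1

There are k = 3 categories and 1 parameter estimated from the data, so df = 3 − 1 − 1 = 1.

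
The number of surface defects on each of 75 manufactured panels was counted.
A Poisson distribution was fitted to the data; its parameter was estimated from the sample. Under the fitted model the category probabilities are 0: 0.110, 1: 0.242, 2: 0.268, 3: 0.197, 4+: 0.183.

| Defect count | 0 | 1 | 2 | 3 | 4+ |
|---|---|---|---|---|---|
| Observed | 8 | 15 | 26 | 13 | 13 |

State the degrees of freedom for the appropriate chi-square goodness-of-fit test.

There are k = 5 categories and 1 parameter estimated from the data, so df = 5 − 1 − 1 = 3.

3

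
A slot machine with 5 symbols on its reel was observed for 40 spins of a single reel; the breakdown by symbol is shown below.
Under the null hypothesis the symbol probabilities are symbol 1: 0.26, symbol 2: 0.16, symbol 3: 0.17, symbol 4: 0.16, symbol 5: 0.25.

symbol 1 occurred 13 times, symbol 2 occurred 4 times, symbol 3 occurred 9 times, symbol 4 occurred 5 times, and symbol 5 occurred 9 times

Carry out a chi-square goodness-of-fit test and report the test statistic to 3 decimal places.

2.668

Expected counts E_i = n·p_i: 40×0.26 = 10.4, 40×0.16 = 6.4, 40×0.17 = 6.8, 40×0.16 = 6.4, 40×0.25 = 10.
symbol 1: (13 − 10.4)²/10.4 = 6.76/10.4 = 0.6500
symbol 2: (4 − 6.4)²/6.4 = 5.76/6.4 = 0.9000
symbol 3: (9 − 6.8)²/6.8 = 4.84/6.8 = 0.7118
symbol 4: (5 − 6.4)²/6.4 = 1.96/6.4 = 0.3063
symbol 5: (9 − 10)²/10 = 1/10 = 0.1000
Sum = 2.668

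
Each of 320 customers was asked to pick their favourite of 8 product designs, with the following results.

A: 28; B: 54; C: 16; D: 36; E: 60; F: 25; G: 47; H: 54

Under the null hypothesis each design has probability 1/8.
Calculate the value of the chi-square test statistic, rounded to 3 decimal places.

Expected count for each of the 8 categories: 320/8 = 40.
A: (28 − 40)²/40 = 144/40 = 3.6000
B: (54 − 40)²/40 = 196/40 = 4.9000
C: (16 − 40)²/40 = 576/40 = 14.4000
D: (36 − 40)²/40 = 16/40 = 0.4000
E: (60 − 40)²/40 = 400/40 = 10.0000
F: (25 − 40)²/40 = 225/40 = 5.6250
G: (47 − 40)²/40 = 49/40 = 1.2250
H: (54 − 40)²/40 = 196/40 = 4.9000
Sum = 45.050

45.050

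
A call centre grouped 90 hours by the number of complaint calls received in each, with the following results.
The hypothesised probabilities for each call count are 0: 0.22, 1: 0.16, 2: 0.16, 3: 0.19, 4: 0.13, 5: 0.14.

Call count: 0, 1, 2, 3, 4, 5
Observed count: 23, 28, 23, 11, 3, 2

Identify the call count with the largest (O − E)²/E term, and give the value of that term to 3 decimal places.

1, 12.844

Expected counts E_i = n·p_i: 90×0.22 = 19.8, 90×0.16 = 14.4, 90×0.16 = 14.4, 90×0.19 = 17.1, 90×0.13 = 11.7, 90×0.14 = 12.6.
cat         O        E   (O−E)²/E
0          23     19.8     0.5172
1          28     14.4    12.8444
2          23     14.4     5.1361
3          11     17.1     2.1760
4           3     11.7     6.4692
5           2     12.6     8.9175
The largest term is for 1: 12.844.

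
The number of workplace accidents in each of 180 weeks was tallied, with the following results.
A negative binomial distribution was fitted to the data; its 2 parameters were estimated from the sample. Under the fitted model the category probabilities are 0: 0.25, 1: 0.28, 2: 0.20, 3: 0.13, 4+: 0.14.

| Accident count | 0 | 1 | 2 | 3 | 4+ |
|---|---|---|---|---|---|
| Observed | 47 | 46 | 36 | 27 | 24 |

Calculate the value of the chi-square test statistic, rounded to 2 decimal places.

1.08

Expected counts E_i = n·p_i: 180×0.25 = 45, 180×0.28 = 50.4, 180×0.20 = 36, 180×0.13 = 23.4, 180×0.14 = 25.2.
0: (47 − 45)²/45 = 4/45 = 0.089
1: (46 − 50.4)²/50.4 = 19.36/50.4 = 0.384
2: (36 − 36)²/36 = 0/36 = 0.000
3: (27 − 23.4)²/23.4 = 12.96/23.4 = 0.554
4+: (24 − 25.2)²/25.2 = 1.44/25.2 = 0.057
Sum = 1.08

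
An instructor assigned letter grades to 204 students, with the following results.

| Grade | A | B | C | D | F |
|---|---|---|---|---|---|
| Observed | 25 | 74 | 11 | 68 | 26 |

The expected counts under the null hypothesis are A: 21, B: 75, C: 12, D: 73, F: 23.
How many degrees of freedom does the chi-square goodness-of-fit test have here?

4

There are k = 5 categories and no parameters were estimated from the data, so df = 5 − 1 = 4.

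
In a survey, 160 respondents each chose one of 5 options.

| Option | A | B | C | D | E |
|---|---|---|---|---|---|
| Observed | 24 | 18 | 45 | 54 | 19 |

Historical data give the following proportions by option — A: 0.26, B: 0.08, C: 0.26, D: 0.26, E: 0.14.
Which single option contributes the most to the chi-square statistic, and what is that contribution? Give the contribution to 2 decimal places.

Expected counts E_i = n·p_i: 160×0.26 = 41.6, 160×0.08 = 12.8, 160×0.26 = 41.6, 160×0.26 = 41.6, 160×0.14 = 22.4.
χ² = (24−41.6)²/41.6 + (18−12.8)²/12.8 + (45−41.6)²/41.6 + (54−41.6)²/41.6 + (19−22.4)²/22.4
   = 7.446 + 2.113 + 0.278 + 3.696 + 0.516
The largest term is for A: 7.45.

A, 7.45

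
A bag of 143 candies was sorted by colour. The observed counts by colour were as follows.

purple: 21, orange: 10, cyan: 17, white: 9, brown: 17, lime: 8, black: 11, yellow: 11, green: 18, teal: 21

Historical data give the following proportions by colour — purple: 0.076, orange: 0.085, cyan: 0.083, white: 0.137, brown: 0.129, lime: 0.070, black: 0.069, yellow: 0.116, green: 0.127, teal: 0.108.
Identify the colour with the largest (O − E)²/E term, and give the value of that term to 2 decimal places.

purple, 9.45

Expected counts E_i = n·p_i: 143×0.076 = 10.868, 143×0.085 = 12.155, 143×0.083 = 11.869, 143×0.137 = 19.591, 143×0.129 = 18.447, 143×0.070 = 10.01, 143×0.069 = 9.867, 143×0.116 = 16.588, 143×0.127 = 18.161, 143×0.108 = 15.444.
χ² = (21−10.868)²/10.868 + (10−12.155)²/12.155 + (17−11.869)²/11.869 + (9−19.591)²/19.591 + (17−18.447)²/18.447 + (8−10.01)²/10.01 + (11−9.867)²/9.867 + (11−16.588)²/16.588 + (18−18.161)²/18.161 + (21−15.444)²/15.444
   = 9.446 + 0.382 + 2.218 + 5.726 + 0.114 + 0.404 + 0.130 + 1.882 + 0.001 + 1.999
The largest term is for purple: 9.45.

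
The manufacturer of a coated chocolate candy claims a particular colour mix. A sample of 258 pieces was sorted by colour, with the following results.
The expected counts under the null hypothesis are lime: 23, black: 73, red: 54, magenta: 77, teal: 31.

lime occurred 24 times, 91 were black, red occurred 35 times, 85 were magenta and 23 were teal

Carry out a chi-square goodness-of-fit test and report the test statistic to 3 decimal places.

χ² = (24−23)²/23 + (91−73)²/73 + (35−54)²/54 + (85−77)²/77 + (23−31)²/31
   = 0.0435 + 4.4384 + 6.6852 + 0.8312 + 2.0645
Sum = 14.063

14.063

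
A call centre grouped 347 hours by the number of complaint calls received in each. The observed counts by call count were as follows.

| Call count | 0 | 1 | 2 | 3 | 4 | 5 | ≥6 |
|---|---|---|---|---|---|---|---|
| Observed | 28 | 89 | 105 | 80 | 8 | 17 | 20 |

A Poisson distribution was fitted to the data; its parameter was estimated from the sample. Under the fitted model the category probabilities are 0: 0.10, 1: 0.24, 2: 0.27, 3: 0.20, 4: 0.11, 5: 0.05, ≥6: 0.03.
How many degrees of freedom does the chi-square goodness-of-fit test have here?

5

There are k = 7 categories and 1 parameter estimated from the data, so df = 7 − 1 − 1 = 5.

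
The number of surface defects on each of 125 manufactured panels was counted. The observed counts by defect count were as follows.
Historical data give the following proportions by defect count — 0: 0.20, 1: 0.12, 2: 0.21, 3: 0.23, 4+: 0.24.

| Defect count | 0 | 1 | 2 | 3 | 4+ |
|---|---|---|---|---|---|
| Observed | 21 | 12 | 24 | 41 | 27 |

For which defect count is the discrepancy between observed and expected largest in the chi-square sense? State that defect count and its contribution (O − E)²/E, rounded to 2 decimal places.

Expected counts E_i = n·p_i: 125×0.20 = 25, 125×0.12 = 15, 125×0.21 = 26.25, 125×0.23 = 28.75, 125×0.24 = 30.
χ² = (21−25)²/25 + (12−15)²/15 + (24−26.25)²/26.25 + (41−28.75)²/28.75 + (27−30)²/30
   = 0.640 + 0.600 + 0.193 + 5.220 + 0.300
The largest term is for 3: 5.22.

3, 5.22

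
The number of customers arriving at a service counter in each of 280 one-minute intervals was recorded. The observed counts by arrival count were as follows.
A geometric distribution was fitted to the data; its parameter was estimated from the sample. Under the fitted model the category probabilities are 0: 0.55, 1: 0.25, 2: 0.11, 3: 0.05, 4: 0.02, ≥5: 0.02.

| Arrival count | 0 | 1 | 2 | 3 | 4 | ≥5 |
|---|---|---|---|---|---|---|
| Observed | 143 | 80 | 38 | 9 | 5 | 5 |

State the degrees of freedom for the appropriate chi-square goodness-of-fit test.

4

There are k = 6 categories and 1 parameter estimated from the data, so df = 6 − 1 − 1 = 4.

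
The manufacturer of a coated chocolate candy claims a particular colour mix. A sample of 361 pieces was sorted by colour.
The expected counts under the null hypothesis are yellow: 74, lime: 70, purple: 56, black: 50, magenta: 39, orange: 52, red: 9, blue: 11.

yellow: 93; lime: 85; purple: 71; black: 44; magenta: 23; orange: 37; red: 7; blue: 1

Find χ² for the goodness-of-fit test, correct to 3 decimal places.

33.257

yellow: (93 − 74)²/74 = 361/74 = 4.8784
lime: (85 − 70)²/70 = 225/70 = 3.2143
purple: (71 − 56)²/56 = 225/56 = 4.0179
black: (44 − 50)²/50 = 36/50 = 0.7200
magenta: (23 − 39)²/39 = 256/39 = 6.5641
orange: (37 − 52)²/52 = 225/52 = 4.3269
red: (7 − 9)²/9 = 4/9 = 0.4444
blue: (1 − 11)²/11 = 100/11 = 9.0909
Sum = 33.257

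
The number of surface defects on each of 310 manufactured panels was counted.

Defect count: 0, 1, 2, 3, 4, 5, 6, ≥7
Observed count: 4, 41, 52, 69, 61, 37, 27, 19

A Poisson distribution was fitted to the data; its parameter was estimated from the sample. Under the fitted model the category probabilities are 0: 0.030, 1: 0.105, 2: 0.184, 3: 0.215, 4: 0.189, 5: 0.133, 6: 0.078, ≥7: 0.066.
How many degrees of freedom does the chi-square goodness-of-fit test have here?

6

There are k = 8 categories and 1 parameter estimated from the data, so df = 8 − 1 − 1 = 6.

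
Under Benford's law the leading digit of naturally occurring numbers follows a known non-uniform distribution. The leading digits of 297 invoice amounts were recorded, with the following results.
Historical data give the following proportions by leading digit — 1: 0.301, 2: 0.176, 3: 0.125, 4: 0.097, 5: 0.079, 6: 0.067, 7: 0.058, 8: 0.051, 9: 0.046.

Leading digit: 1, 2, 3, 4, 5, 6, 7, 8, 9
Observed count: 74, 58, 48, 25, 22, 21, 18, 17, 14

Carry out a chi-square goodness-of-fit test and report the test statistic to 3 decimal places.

Expected counts E_i = n·p_i: 297×0.301 = 89.397, 297×0.176 = 52.272, 297×0.125 = 37.125, 297×0.097 = 28.809, 297×0.079 = 23.463, 297×0.067 = 19.899, 297×0.058 = 17.226, 297×0.051 = 15.147, 297×0.046 = 13.662.
χ² = (74−89.397)²/89.397 + (58−52.272)²/52.272 + (48−37.125)²/37.125 + (25−28.809)²/28.809 + (22−23.463)²/23.463 + (21−19.899)²/19.899 + (18−17.226)²/17.226 + (17−15.147)²/15.147 + (14−13.662)²/13.662
   = 2.6519 + 0.6277 + 3.1856 + 0.5036 + 0.0912 + 0.0609 + 0.0348 + 0.2267 + 0.0084
Sum = 7.391

7.391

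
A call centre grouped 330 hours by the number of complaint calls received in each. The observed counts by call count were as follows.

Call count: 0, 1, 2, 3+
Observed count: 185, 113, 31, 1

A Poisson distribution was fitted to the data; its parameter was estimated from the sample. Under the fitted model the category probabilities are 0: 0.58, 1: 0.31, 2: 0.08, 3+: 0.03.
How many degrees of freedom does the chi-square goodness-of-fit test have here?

There are k = 4 categories and 1 parameter estimated from the data, so df = 4 − 1 − 1 = 2.

2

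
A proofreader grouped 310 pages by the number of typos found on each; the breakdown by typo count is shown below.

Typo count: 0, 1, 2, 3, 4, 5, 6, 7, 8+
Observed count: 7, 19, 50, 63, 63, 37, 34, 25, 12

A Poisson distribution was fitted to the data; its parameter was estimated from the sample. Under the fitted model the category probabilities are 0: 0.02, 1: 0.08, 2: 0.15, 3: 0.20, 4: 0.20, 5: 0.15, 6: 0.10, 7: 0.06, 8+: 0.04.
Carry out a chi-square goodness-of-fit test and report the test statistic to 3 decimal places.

Expected counts E_i = n·p_i: 310×0.02 = 6.2, 310×0.08 = 24.8, 310×0.15 = 46.5, 310×0.20 = 62, 310×0.20 = 62, 310×0.15 = 46.5, 310×0.10 = 31, 310×0.06 = 18.6, 310×0.04 = 12.4.
χ² = (7−6.2)²/6.2 + (19−24.8)²/24.8 + (50−46.5)²/46.5 + (63−62)²/62 + (63−62)²/62 + (37−46.5)²/46.5 + (34−31)²/31 + (25−18.6)²/18.6 + (12−12.4)²/12.4
   = 0.1032 + 1.3565 + 0.2634 + 0.0161 + 0.0161 + 1.9409 + 0.2903 + 2.2022 + 0.0129
Sum = 6.202

6.202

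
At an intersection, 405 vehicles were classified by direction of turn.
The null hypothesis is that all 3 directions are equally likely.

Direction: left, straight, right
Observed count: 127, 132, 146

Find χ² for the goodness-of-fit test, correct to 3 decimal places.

1.437

Under H₀ each category has probability 1/3, so each expected count is 405/3 = 135.
χ² = (127−135)²/135 + (132−135)²/135 + (146−135)²/135
   = 0.4741 + 0.0667 + 0.8963
Sum = 1.437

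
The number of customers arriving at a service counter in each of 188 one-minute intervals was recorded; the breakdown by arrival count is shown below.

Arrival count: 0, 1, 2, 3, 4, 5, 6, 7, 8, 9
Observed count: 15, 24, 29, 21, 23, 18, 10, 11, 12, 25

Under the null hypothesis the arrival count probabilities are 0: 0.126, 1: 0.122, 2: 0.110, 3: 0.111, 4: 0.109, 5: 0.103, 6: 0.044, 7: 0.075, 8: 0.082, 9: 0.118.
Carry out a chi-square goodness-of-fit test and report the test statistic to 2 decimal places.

Expected counts E_i = n·p_i: 188×0.126 = 23.688, 188×0.122 = 22.936, 188×0.110 = 20.68, 188×0.111 = 20.868, 188×0.109 = 20.492, 188×0.103 = 19.364, 188×0.044 = 8.272, 188×0.075 = 14.1, 188×0.082 = 15.416, 188×0.118 = 22.184.
χ² = (15−23.688)²/23.688 + (24−22.936)²/22.936 + (29−20.68)²/20.68 + (21−20.868)²/20.868 + (23−20.492)²/20.492 + (18−19.364)²/19.364 + (10−8.272)²/8.272 + (11−14.1)²/14.1 + (12−15.416)²/15.416 + (25−22.184)²/22.184
   = 3.186 + 0.049 + 3.347 + 0.001 + 0.307 + 0.096 + 0.361 + 0.682 + 0.757 + 0.357
Sum = 9.14

9.14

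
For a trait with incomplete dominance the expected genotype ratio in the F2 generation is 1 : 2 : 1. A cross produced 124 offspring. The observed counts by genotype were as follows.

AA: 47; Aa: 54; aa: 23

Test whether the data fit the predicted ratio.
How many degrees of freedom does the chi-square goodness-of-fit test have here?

There are k = 3 categories and no parameters were estimated from the data, so df = 3 − 1 = 2.

2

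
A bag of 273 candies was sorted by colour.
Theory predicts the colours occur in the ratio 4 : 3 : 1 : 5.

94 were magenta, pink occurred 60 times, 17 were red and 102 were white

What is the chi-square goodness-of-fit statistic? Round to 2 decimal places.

Ratio total = 13. Expected counts: 273×4/13 = 84, 273×3/13 = 63, 273×1/13 = 21, 273×5/13 = 105.
cat          O        E   (O−E)²/E
magenta     94       84      1.190
pink        60       63      0.143
red         17       21      0.762
white      102      105      0.086
Sum = 2.18

2.18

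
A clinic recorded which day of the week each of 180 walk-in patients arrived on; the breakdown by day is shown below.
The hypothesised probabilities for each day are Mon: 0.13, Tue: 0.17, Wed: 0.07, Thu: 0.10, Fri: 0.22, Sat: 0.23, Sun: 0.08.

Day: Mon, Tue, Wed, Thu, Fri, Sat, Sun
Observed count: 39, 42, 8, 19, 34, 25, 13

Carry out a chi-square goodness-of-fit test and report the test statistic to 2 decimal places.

Expected counts E_i = n·p_i: 180×0.13 = 23.4, 180×0.17 = 30.6, 180×0.07 = 12.6, 180×0.10 = 18, 180×0.22 = 39.6, 180×0.23 = 41.4, 180×0.08 = 14.4.
Mon: (39 − 23.4)²/23.4 = 243.36/23.4 = 10.400
Tue: (42 − 30.6)²/30.6 = 129.96/30.6 = 4.247
Wed: (8 − 12.6)²/12.6 = 21.16/12.6 = 1.679
Thu: (19 − 18)²/18 = 1/18 = 0.056
Fri: (34 − 39.6)²/39.6 = 31.36/39.6 = 0.792
Sat: (25 − 41.4)²/41.4 = 268.96/41.4 = 6.497
Sun: (13 − 14.4)²/14.4 = 1.96/14.4 = 0.136
Sum = 23.81

23.81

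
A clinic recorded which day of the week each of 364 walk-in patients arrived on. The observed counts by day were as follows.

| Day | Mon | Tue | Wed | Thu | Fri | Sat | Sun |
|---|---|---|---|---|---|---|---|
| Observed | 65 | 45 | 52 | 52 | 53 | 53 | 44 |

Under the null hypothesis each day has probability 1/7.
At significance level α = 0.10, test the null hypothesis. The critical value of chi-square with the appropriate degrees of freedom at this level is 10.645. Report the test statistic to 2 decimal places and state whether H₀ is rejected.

5.46; do not reject

Under H₀ each category has probability 1/7, so each expected count is 364/7 = 52.
cat         O        E   (O−E)²/E
Mon        65       52      3.250
Tue        45       52      0.942
Wed        52       52      0.000
Thu        52       52      0.000
Fri        53       52      0.019
Sat        53       52      0.019
Sun        44       52      1.231
Sum = 5.46
df = 6. Since 5.46 < 10.645, we do not reject H₀.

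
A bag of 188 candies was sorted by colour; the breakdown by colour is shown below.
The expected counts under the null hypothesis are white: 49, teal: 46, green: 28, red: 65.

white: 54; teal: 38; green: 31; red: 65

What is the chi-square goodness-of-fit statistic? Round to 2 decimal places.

white: (54 − 49)²/49 = 25/49 = 0.510
teal: (38 − 46)²/46 = 64/46 = 1.391
green: (31 − 28)²/28 = 9/28 = 0.321
red: (65 − 65)²/65 = 0/65 = 0.000
Sum = 2.22

2.22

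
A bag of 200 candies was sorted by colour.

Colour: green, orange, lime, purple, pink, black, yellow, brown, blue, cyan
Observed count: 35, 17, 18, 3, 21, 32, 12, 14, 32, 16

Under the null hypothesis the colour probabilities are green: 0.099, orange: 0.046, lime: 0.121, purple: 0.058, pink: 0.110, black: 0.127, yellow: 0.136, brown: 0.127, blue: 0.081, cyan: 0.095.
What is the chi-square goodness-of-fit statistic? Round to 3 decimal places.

57.501

Expected counts E_i = n·p_i: 200×0.099 = 19.8, 200×0.046 = 9.2, 200×0.121 = 24.2, 200×0.058 = 11.6, 200×0.110 = 22, 200×0.127 = 25.4, 200×0.136 = 27.2, 200×0.127 = 25.4, 200×0.081 = 16.2, 200×0.095 = 19.
green: (35 − 19.8)²/19.8 = 231.04/19.8 = 11.6687
orange: (17 − 9.2)²/9.2 = 60.84/9.2 = 6.6130
lime: (18 − 24.2)²/24.2 = 38.44/24.2 = 1.5884
purple: (3 − 11.6)²/11.6 = 73.96/11.6 = 6.3759
pink: (21 − 22)²/22 = 1/22 = 0.0455
black: (32 − 25.4)²/25.4 = 43.56/25.4 = 1.7150
yellow: (12 − 27.2)²/27.2 = 231.04/27.2 = 8.4941
brown: (14 − 25.4)²/25.4 = 129.96/25.4 = 5.1165
blue: (32 − 16.2)²/16.2 = 249.64/16.2 = 15.4099
cyan: (16 − 19)²/19 = 9/19 = 0.4737
Sum = 57.501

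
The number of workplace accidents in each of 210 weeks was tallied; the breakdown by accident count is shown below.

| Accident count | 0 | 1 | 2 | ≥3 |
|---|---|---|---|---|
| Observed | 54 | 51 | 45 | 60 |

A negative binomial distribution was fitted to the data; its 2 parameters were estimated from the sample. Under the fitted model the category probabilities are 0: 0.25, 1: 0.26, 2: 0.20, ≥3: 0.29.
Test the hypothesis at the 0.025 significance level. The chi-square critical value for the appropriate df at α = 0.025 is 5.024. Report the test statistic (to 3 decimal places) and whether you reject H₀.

Expected counts E_i = n·p_i: 210×0.25 = 52.5, 210×0.26 = 54.6, 210×0.20 = 42, 210×0.29 = 60.9.
0: (54 − 52.5)²/52.5 = 2.25/52.5 = 0.0429
1: (51 − 54.6)²/54.6 = 12.96/54.6 = 0.2374
2: (45 − 42)²/42 = 9/42 = 0.2143
≥3: (60 − 60.9)²/60.9 = 0.81/60.9 = 0.0133
Sum = 0.508
df = 1. Since 0.508 < 5.024, we do not reject H₀.

0.508; do not reject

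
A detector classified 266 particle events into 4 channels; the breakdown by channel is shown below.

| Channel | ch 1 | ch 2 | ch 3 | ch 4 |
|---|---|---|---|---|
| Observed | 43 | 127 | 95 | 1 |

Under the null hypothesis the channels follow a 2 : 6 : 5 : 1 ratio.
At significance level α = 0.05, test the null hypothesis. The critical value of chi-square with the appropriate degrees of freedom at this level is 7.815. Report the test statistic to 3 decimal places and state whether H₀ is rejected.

Ratio total = 14. Expected counts: 266×2/14 = 38, 266×6/14 = 114, 266×5/14 = 95, 266×1/14 = 19.
cat         O        E   (O−E)²/E
ch 1       43       38     0.6579
ch 2      127      114     1.4825
ch 3       95       95     0.0000
ch 4        1       19    17.0526
Sum = 19.193
df = 3. Since 19.193 > 7.815, we reject H₀.

19.193; reject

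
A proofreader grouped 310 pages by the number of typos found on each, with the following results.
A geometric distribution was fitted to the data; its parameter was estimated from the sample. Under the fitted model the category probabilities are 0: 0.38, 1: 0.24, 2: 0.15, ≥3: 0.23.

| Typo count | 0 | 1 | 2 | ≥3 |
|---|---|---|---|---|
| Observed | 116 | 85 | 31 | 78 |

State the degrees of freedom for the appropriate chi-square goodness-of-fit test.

2

There are k = 4 categories and 1 parameter estimated from the data, so df = 4 − 1 − 1 = 2.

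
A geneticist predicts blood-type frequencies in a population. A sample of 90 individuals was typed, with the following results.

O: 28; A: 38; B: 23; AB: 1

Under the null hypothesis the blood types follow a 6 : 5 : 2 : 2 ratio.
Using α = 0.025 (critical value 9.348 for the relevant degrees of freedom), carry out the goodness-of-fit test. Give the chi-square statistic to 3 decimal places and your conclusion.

24.078; reject

Ratio total = 15. Expected counts: 90×6/15 = 36, 90×5/15 = 30, 90×2/15 = 12, 90×2/15 = 12.
O: (28 − 36)²/36 = 64/36 = 1.7778
A: (38 − 30)²/30 = 64/30 = 2.1333
B: (23 − 12)²/12 = 121/12 = 10.0833
AB: (1 − 12)²/12 = 121/12 = 10.0833
Sum = 24.078
df = 3. Since 24.078 > 9.348, we reject H₀.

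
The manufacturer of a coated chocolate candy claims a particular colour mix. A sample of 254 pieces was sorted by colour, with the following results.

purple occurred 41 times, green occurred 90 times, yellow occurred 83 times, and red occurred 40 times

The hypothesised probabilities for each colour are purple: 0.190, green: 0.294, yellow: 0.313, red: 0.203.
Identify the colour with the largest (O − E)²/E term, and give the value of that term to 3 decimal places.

green, 3.145

Expected counts E_i = n·p_i: 254×0.190 = 48.26, 254×0.294 = 74.676, 254×0.313 = 79.502, 254×0.203 = 51.562.
χ² = (41−48.26)²/48.26 + (90−74.676)²/74.676 + (83−79.502)²/79.502 + (40−51.562)²/51.562
   = 1.0922 + 3.1446 + 0.1539 + 2.5926
The largest term is for green: 3.145.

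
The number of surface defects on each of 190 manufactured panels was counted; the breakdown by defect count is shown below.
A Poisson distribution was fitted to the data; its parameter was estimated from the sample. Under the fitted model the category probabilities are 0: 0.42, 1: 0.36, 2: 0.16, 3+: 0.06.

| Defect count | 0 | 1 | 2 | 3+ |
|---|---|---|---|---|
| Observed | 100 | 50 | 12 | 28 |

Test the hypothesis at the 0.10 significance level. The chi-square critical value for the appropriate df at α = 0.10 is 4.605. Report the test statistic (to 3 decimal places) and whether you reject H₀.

Expected counts E_i = n·p_i: 190×0.42 = 79.8, 190×0.36 = 68.4, 190×0.16 = 30.4, 190×0.06 = 11.4.
cat         O        E   (O−E)²/E
0         100     79.8     5.1133
1          50     68.4     4.9497
2          12     30.4    11.1368
3+         28     11.4    24.1719
Sum = 45.372
df = 2. Since 45.372 > 4.605, we reject H₀.

45.372; reject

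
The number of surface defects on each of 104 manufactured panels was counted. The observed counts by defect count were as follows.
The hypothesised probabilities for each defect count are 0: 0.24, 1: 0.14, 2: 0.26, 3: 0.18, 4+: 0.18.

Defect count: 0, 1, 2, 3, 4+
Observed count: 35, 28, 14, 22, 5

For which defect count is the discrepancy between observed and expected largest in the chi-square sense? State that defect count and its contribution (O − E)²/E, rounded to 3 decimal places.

1, 12.406

Expected counts E_i = n·p_i: 104×0.24 = 24.96, 104×0.14 = 14.56, 104×0.26 = 27.04, 104×0.18 = 18.72, 104×0.18 = 18.72.
0: (35 − 24.96)²/24.96 = 100.8016/24.96 = 4.0385
1: (28 − 14.56)²/14.56 = 180.6336/14.56 = 12.4062
2: (14 − 27.04)²/27.04 = 170.0416/27.04 = 6.2885
3: (22 − 18.72)²/18.72 = 10.7584/18.72 = 0.5747
4+: (5 − 18.72)²/18.72 = 188.2384/18.72 = 10.0555
The largest term is for 1: 12.406.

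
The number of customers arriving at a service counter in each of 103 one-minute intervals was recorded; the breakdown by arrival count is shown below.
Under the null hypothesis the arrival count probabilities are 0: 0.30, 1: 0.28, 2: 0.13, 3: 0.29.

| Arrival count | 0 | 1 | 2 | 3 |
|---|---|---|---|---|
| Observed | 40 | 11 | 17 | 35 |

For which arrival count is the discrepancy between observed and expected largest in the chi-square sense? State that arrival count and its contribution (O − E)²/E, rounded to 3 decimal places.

1, 11.036

Expected counts E_i = n·p_i: 103×0.30 = 30.9, 103×0.28 = 28.84, 103×0.13 = 13.39, 103×0.29 = 29.87.
χ² = (40−30.9)²/30.9 + (11−28.84)²/28.84 + (17−13.39)²/13.39 + (35−29.87)²/29.87
   = 2.6799 + 11.0356 + 0.9733 + 0.8810
The largest term is for 1: 11.036.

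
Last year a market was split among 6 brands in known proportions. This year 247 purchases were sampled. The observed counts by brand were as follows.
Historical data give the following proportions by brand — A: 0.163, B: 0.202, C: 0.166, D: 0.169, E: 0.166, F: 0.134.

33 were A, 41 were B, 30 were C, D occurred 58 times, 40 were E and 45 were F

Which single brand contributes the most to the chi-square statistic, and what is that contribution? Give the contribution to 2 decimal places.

D, 6.33

Expected counts E_i = n·p_i: 247×0.163 = 40.261, 247×0.202 = 49.894, 247×0.166 = 41.002, 247×0.169 = 41.743, 247×0.166 = 41.002, 247×0.134 = 33.098.
A: (33 − 40.261)²/40.261 = 52.722121/40.261 = 1.310
B: (41 − 49.894)²/49.894 = 79.103236/49.894 = 1.585
C: (30 − 41.002)²/41.002 = 121.044004/41.002 = 2.952
D: (58 − 41.743)²/41.743 = 264.290049/41.743 = 6.331
E: (40 − 41.002)²/41.002 = 1.004004/41.002 = 0.024
F: (45 − 33.098)²/33.098 = 141.657604/33.098 = 4.280
The largest term is for D: 6.33.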